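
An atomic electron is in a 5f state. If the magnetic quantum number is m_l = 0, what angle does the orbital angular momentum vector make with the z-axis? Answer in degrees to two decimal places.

The 5f subshell has l = 3.
|L| = √(l(l+1)) ℏ = 2√3 ℏ.
L_z = m_l ℏ = 0ℏ.
cos θ = L_z/|L| = 0/√12, so θ ≈ 90.00°.

θ ≈ 90.00°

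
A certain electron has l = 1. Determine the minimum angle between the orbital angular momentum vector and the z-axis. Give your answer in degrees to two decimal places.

|L|² = l(l+1)ℏ² = 2ℏ², so |L| = √2 ℏ.
The smallest angle corresponds to the largest L_z, i.e. m_l = l = 1, giving L_z = 1ℏ.
cos θ_min = 1/√2, so θ_min ≈ 45.00°.

θ_min ≈ 45.00°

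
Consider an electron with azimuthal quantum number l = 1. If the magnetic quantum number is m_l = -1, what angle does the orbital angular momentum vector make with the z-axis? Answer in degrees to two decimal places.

θ ≈ 135.00°

|L|² = l(l+1)ℏ² = 2ℏ², so |L| = √2 ℏ.
L_z = m_l ℏ = −1ℏ.
cos θ = L_z/|L| = -1/√2, so θ ≈ 135.00°.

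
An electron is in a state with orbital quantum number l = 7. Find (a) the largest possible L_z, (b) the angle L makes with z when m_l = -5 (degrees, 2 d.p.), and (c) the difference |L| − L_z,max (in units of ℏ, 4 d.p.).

L_z,max = 7ℏ; θ(m_l=-5) ≈ 131.92°; |L|−L_z,max ≈ 0.4833ℏ

L_z,max = lℏ = 7ℏ.
For m_l = -5: cos θ = -5/√56, θ ≈ 131.92°.
|L| − L_z,max = (2√14 − 7)ℏ ≈ 0.4833ℏ.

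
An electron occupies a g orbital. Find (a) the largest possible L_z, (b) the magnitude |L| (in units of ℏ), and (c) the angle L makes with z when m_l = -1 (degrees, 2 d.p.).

L_z,max = 4ℏ; |L| = 2√5 ℏ ≈ 4.472ℏ; θ(m_l=-1) ≈ 102.92°

For a g orbital, l = 4.
L_z,max = lℏ = 4ℏ.
|L| = ℏ√(4·5) = 2√5 ℏ ≈ 4.472ℏ.
For m_l = -1: cos θ = -1/√20, θ ≈ 102.92°.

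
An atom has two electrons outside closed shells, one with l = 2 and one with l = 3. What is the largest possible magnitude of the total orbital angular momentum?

Angular momentum addition gives L = |l₁ − l₂|, …, l₁ + l₂.
L ∈ {1, 2, 3, 4, 5}.
The largest magnitude corresponds to L = 5: |L_tot| = ℏ√(5·6) = √30 ℏ.

|L_tot|_max = √30 ℏ ≈ 5.477ℏ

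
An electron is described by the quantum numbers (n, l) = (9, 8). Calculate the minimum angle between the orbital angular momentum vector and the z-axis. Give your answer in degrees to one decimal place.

|L| = ℏ√(l(l+1)) = 6√2 ℏ.
The smallest angle corresponds to the largest L_z, i.e. m_l = l = 8, giving L_z = 8ℏ.
cos θ_min = 8/√72, so θ_min ≈ 19.5°.

θ_min ≈ 19.5°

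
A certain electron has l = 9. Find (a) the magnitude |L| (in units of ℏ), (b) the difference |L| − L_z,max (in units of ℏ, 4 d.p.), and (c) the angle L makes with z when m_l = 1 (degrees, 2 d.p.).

|L| = ℏ√(9·10) = 3√10 ℏ ≈ 9.487ℏ.
|L| − L_z,max = (3√10 − 9)ℏ ≈ 0.4868ℏ.
For m_l = 1: cos θ = 1/√90, θ ≈ 83.95°.

|L| = 3√10 ℏ ≈ 9.487ℏ; |L|−L_z,max ≈ 0.4868ℏ; θ(m_l=1) ≈ 83.95°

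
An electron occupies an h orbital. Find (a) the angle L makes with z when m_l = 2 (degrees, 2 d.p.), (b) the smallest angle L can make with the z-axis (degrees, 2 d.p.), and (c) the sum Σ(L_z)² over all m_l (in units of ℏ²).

The letter h corresponds to l = 5.
For m_l = 2: cos θ = 2/√30, θ ≈ 68.58°.
cos θ_min = 5/√30, so θ_min ≈ 24.09°.
Σ m_l² = 110, so Σ(L_z)² = 110 ℏ².

θ(m_l=2) ≈ 68.58°; θ_min ≈ 24.09°; Σ(L_z)² = 110 ℏ²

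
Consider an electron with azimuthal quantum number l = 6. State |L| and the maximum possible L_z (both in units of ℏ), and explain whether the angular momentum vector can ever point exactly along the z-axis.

|L| = √42 ℏ ≈ 6.4807ℏ, while L_z,max = lℏ = 6ℏ.
Since |L| > L_z,max, the vector can never point exactly along z; the closest it comes is θ_min = arccos(6/√42) ≈ 22.2°.

No: L_z,max = 6ℏ < |L| = √42 ℏ ≈ 6.481ℏ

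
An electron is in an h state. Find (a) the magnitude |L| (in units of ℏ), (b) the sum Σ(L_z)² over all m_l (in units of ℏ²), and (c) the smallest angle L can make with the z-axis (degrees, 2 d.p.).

The letter h corresponds to l = 5.
|L| = ℏ√(5·6) = √30 ℏ ≈ 5.477ℏ.
Σ m_l² = 110, so Σ(L_z)² = 110 ℏ².
cos θ_min = 5/√30, so θ_min ≈ 24.09°.

|L| = √30 ℏ ≈ 5.477ℏ; Σ(L_z)² = 110 ℏ²; θ_min ≈ 24.09°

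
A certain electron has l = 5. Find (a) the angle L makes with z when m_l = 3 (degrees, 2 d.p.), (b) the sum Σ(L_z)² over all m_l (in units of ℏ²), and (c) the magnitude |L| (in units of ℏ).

θ(m_l=3) ≈ 56.79°; Σ(L_z)² = 110 ℏ²; |L| = √30 ℏ ≈ 5.477ℏ

For m_l = 3: cos θ = 3/√30, θ ≈ 56.79°.
Σ m_l² = 110, so Σ(L_z)² = 110 ℏ².
|L| = ℏ√(5·6) = √30 ℏ ≈ 5.477ℏ.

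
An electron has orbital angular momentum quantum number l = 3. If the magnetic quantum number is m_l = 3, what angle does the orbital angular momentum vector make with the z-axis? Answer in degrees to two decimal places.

|L| = √(l(l+1)) ℏ = 2√3 ℏ.
L_z = m_l ℏ = 3ℏ.
cos θ = L_z/|L| = 3/√12, so θ ≈ 30.00°.

θ ≈ 30.00°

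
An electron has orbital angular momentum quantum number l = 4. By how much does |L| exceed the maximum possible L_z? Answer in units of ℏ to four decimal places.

|L| = 2√5 ℏ ≈ 4.4721ℏ, while L_z,max = lℏ = 4ℏ.
The difference is (2√5 − 4)ℏ ≈ 0.4721ℏ.

|L| − L_z,max ≈ 0.4721ℏ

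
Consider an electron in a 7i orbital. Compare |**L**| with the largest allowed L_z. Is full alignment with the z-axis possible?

No: L_z,max = 6ℏ < |L| = √42 ℏ ≈ 6.481ℏ

The 7i subshell has l = 6.
|L| = √42 ℏ ≈ 6.4807ℏ, while L_z,max = lℏ = 6ℏ.
Since |L| > L_z,max, the vector can never point exactly along z; the closest it comes is θ_min = arccos(6/√42) ≈ 22.2°.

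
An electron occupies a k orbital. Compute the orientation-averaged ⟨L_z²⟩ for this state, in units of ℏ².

⟨L_z²⟩ = 18.67 ℏ²

For a k orbital, l = 7.
m_l ∈ {-7, -6, -5, -4, -3, -2, -1, 0, 1, 2, 3, 4, 5, 6, 7}.
⟨L_z²⟩ = ℏ²·(Σ m_l²)/(2l+1) = ℏ²·280/15 = 18.67ℏ².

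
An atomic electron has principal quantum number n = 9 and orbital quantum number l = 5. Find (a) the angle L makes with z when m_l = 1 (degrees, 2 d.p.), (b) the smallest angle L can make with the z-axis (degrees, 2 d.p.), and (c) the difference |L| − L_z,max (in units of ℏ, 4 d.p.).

For m_l = 1: cos θ = 1/√30, θ ≈ 79.48°.
cos θ_min = 5/√30, so θ_min ≈ 24.09°.
|L| − L_z,max = (√30 − 5)ℏ ≈ 0.4772ℏ.

θ(m_l=1) ≈ 79.48°; θ_min ≈ 24.09°; |L|−L_z,max ≈ 0.4772ℏ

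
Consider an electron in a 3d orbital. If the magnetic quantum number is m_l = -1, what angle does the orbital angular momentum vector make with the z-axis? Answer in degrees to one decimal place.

3d means n = 3, l = 2.
|L| = √(l(l+1)) ℏ = √6 ℏ.
L_z = m_l ℏ = −1ℏ.
cos θ = L_z/|L| = -1/√6, so θ ≈ 114.1°.

θ ≈ 114.1°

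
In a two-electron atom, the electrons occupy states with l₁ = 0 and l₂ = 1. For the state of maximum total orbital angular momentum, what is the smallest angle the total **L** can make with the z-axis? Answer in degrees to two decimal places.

θ_min ≈ 45.00°

Angular momentum addition gives L = |l₁ − l₂|, …, l₁ + l₂.
L ∈ {1}.
The maximum is L = 1, with |L_tot| = ℏ√(1·2) = √2 ℏ.
The minimum angle with z is arccos(1/√2) ≈ 45.00°.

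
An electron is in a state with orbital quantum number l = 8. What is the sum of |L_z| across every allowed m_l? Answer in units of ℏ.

The allowed m_l values are -8, -7, -6, -5, -4, -3, -2, -1, 0, 1, 2, 3, 4, 5, 6, 7, 8.
Σ|m_l| = l(l+1) = 72.

Σ|L_z| = 72 ℏ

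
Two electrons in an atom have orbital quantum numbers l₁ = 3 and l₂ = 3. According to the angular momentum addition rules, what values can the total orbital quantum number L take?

L = 0, 1, 2, 3, 4, 5, 6

L runs from |3 − 3| = 0 to 3 + 3 = 6.
So L can be 0, 1, 2, 3, 4, 5, 6.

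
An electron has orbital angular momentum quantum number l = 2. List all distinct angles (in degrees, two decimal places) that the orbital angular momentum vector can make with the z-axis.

θ ∈ {35.26°, 65.91°, 90.00°, 114.09°, 144.74°}

|L|² = l(l+1)ℏ² = 6ℏ², so |L| = √6 ℏ.
cos θ = m_l/√6 for each m_l ∈ {-2, -1, 0, 1, 2}.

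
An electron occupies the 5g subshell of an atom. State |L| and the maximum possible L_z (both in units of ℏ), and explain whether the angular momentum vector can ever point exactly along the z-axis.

No: L_z,max = 4ℏ < |L| = 2√5 ℏ ≈ 4.472ℏ

For 5g, l = 4.
|L| = 2√5 ℏ ≈ 4.4721ℏ, while L_z,max = lℏ = 4ℏ.
Since |L| > L_z,max, the vector can never point exactly along z; the closest it comes is θ_min = arccos(4/√20) ≈ 26.6°.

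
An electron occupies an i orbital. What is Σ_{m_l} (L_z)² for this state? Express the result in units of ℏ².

An i state has l = 6.
The allowed m_l values are -6, -5, -4, -3, -2, -1, 0, 1, 2, 3, 4, 5, 6.
Σ m_l² = 2·(1 + 4 + 9 + 16 + 25 + 36) = 182.

Σ(L_z)² = 182 ℏ²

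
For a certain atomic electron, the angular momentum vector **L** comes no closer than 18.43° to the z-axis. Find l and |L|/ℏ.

l = 9, |L| = 3√10 ℏ ≈ 9.487ℏ

cos²θ_min = l/(l+1) = 0.9001.
l = cos²θ/sin²θ ≈ 9.
Then |L| = ℏ√(9·10) = 3√10 ℏ.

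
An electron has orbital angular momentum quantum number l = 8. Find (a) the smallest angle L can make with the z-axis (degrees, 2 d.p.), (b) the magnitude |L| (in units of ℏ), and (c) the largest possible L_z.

cos θ_min = 8/√72, so θ_min ≈ 19.47°.
|L| = ℏ√(8·9) = 6√2 ℏ ≈ 8.485ℏ.
L_z,max = lℏ = 8ℏ.

θ_min ≈ 19.47°; |L| = 6√2 ℏ ≈ 8.485ℏ; L_z,max = 8ℏ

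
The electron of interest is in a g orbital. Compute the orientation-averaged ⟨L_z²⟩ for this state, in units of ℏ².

The letter g corresponds to l = 4.
m_l runs from −4 to 4, i.e. {-4, -3, -2, -1, 0, 1, 2, 3, 4}.
⟨L_z²⟩ = ℏ²·(Σ m_l²)/(2l+1) = ℏ²·60/9 = 6.667ℏ².

⟨L_z²⟩ = 6.667 ℏ²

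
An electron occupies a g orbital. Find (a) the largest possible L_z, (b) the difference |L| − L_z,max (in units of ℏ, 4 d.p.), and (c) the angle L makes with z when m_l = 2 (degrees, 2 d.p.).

A g state has l = 4.
L_z,max = lℏ = 4ℏ.
|L| − L_z,max = (2√5 − 4)ℏ ≈ 0.4721ℏ.
For m_l = 2: cos θ = 2/√20, θ ≈ 63.43°.

L_z,max = 4ℏ; |L|−L_z,max ≈ 0.4721ℏ; θ(m_l=2) ≈ 63.43°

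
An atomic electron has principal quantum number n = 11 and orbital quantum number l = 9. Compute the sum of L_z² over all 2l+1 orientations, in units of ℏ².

The allowed m_l values are -9, -8, -7, -6, -5, -4, -3, -2, -1, 0, 1, 2, 3, 4, 5, 6, 7, 8, 9.
Σ m_l² = 2·(1 + 4 + 9 + 16 + 25 + 36 + 49 + 64 + 81) = 570.

Σ(L_z)² = 570 ℏ²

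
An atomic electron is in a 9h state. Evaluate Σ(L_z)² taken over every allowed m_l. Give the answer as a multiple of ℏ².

The 9h subshell has l = 5.
m_l runs from −5 to 5, i.e. {-5, -4, -3, -2, -1, 0, 1, 2, 3, 4, 5}.
Σ m_l² = 2·(1 + 4 + 9 + 16 + 25) = 110.

Σ(L_z)² = 110 ℏ²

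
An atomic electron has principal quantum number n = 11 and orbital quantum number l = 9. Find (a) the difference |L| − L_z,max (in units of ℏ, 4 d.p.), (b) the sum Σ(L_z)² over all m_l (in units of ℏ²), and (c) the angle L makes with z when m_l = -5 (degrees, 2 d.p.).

|L| − L_z,max = (3√10 − 9)ℏ ≈ 0.4868ℏ.
Σ m_l² = 570, so Σ(L_z)² = 570 ℏ².
For m_l = -5: cos θ = -5/√90, θ ≈ 121.81°.

|L|−L_z,max ≈ 0.4868ℏ; Σ(L_z)² = 570 ℏ²; θ(m_l=-5) ≈ 121.81°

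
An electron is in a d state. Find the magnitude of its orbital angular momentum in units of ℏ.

|L| = √6 ℏ ≈ 2.449ℏ

The letter d corresponds to l = 2.
|L| = ℏ√(l(l+1)) = ℏ√(2·3) = √6 ℏ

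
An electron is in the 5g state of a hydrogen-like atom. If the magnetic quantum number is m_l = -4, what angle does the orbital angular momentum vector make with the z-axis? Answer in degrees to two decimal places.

θ ≈ 153.43°

5g means n = 5, l = 4.
|L|² = l(l+1)ℏ² = 20ℏ², so |L| = 2√5 ℏ.
L_z = m_l ℏ = −4ℏ.
cos θ = L_z/|L| = -4/√20, so θ ≈ 153.43°.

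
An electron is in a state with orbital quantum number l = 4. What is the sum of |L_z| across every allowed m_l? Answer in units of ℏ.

m_l runs from −4 to 4, i.e. {-4, -3, -2, -1, 0, 1, 2, 3, 4}.
Σ|m_l| = 2·4(4+1)/2 = 20.

Σ|L_z| = 20 ℏ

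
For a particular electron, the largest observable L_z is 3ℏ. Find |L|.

L_z,max = lℏ, so l = 3.
|L| = ℏ√(l(l+1)) = 2√3 ℏ.

|L| = 2√3 ℏ ≈ 3.464ℏ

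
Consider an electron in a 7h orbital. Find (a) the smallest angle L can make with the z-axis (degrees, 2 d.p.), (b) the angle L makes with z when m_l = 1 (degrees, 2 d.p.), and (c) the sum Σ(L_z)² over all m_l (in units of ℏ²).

θ_min ≈ 24.09°; θ(m_l=1) ≈ 79.48°; Σ(L_z)² = 110 ℏ²

For 7h, l = 5.
cos θ_min = 5/√30, so θ_min ≈ 24.09°.
For m_l = 1: cos θ = 1/√30, θ ≈ 79.48°.
Σ m_l² = 110, so Σ(L_z)² = 110 ℏ².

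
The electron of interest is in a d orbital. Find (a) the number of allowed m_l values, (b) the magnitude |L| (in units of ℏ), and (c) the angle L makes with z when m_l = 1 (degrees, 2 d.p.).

A d state has l = 2.
There are 2l+1 = 5 values of m_l.
|L| = ℏ√(2·3) = √6 ℏ ≈ 2.449ℏ.
For m_l = 1: cos θ = 1/√6, θ ≈ 65.91°.

5 values; |L| = √6 ℏ ≈ 2.449ℏ; θ(m_l=1) ≈ 65.91°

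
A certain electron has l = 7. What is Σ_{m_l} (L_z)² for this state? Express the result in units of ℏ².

Σ(L_z)² = 280 ℏ²

m_l ∈ {-7, -6, -5, -4, -3, -2, -1, 0, 1, 2, 3, 4, 5, 6, 7}.
Σ m_l² = 2·(1 + 4 + 9 + 16 + 25 + 36 + 49) = 280.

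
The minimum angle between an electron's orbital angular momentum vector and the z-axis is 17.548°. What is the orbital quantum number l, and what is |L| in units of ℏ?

cos²θ_min = l/(l+1) = 0.9091.
Thus l = 0.9091/(1 − 0.9091) ≈ 10.
Then |L| = ℏ√(10·11) = √110 ℏ.

l = 10, |L| = √110 ℏ ≈ 10.488ℏ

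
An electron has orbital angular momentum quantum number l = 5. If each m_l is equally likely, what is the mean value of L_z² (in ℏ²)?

The allowed m_l values are -5, -4, -3, -2, -1, 0, 1, 2, 3, 4, 5.
⟨L_z²⟩ = ℏ²·l(l+1)/3 = 10ℏ².

⟨L_z²⟩ = 10 ℏ²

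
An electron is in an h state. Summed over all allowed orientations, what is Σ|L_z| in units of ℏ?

An h state has l = 5.
m_l runs from −5 to 5, i.e. {-5, -4, -3, -2, -1, 0, 1, 2, 3, 4, 5}.
Σ|m_l| = 2(1+2+…+5) = 30.

Σ|L_z| = 30 ℏ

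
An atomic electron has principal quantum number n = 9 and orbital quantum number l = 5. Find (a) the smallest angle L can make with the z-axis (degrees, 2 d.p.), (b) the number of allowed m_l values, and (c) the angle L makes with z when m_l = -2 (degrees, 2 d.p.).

θ_min ≈ 24.09°; 11 values; θ(m_l=-2) ≈ 111.42°

cos θ_min = 5/√30, so θ_min ≈ 24.09°.
There are 2l+1 = 11 values of m_l.
For m_l = -2: cos θ = -2/√30, θ ≈ 111.42°.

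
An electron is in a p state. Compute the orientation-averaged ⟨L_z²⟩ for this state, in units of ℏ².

⟨L_z²⟩ = 0.6667 ℏ²

For a p orbital, l = 1.
The allowed m_l values are -1, 0, 1.
⟨L_z²⟩ = ℏ²·(Σ m_l²)/(2l+1) = ℏ²·2/3 = 0.6667ℏ².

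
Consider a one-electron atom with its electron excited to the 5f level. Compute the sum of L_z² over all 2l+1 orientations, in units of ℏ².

Σ(L_z)² = 28 ℏ²

The 5f level has l = 3.
The allowed m_l values are -3, -2, -1, 0, 1, 2, 3.
Summing m² from −3 to 3: Σ m_l² = 28.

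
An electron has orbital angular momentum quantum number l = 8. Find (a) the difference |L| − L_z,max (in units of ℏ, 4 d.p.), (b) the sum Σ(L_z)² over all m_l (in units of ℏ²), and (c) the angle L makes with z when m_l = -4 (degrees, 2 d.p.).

|L|−L_z,max ≈ 0.4853ℏ; Σ(L_z)² = 408 ℏ²; θ(m_l=-4) ≈ 118.13°

|L| − L_z,max = (6√2 − 8)ℏ ≈ 0.4853ℏ.
Σ m_l² = 408, so Σ(L_z)² = 408 ℏ².
For m_l = -4: cos θ = -4/√72, θ ≈ 118.13°.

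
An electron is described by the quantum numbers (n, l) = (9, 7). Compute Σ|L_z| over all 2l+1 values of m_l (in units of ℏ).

Σ|L_z| = 56 ℏ

m_l runs from −7 to 7, i.e. {-7, -6, -5, -4, -3, -2, -1, 0, 1, 2, 3, 4, 5, 6, 7}.
Σ|m_l| = 2·7(7+1)/2 = 56.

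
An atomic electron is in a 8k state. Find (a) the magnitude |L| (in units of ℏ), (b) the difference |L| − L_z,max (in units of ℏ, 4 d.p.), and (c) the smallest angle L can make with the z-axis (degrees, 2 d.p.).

The 8k subshell has l = 7.
|L| = ℏ√(7·8) = 2√14 ℏ ≈ 7.483ℏ.
|L| − L_z,max = (2√14 − 7)ℏ ≈ 0.4833ℏ.
cos θ_min = 7/√56, so θ_min ≈ 20.70°.

|L| = 2√14 ℏ ≈ 7.483ℏ; |L|−L_z,max ≈ 0.4833ℏ; θ_min ≈ 20.70°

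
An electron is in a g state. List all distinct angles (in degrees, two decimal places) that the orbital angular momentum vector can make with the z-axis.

A g state has l = 4.
|L|² = l(l+1)ℏ² = 20ℏ², so |L| = 2√5 ℏ.
cos θ = m_l/√20 for each m_l ∈ {-4, -3, -2, -1, 0, 1, 2, 3, 4}.

θ ∈ {26.57°, 47.87°, 63.43°, 77.08°, 90.00°, 102.92°, 116.57°, 132.13°, 153.43°}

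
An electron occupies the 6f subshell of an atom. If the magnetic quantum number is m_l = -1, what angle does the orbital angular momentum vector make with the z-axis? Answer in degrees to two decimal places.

For 6f, l = 3.
|L|² = l(l+1)ℏ² = 12ℏ², so |L| = 2√3 ℏ.
L_z = m_l ℏ = −1ℏ.
cos θ = L_z/|L| = -1/√12, so θ ≈ 106.78°.

θ ≈ 106.78°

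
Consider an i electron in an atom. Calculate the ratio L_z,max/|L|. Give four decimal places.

L_z,max/|L| = 0.9258

The letter i corresponds to l = 6.
|L| = √42 ℏ ≈ 6.4807ℏ, while L_z,max = lℏ = 6ℏ.
L_z,max/|L| = 6/√42 = 0.9258.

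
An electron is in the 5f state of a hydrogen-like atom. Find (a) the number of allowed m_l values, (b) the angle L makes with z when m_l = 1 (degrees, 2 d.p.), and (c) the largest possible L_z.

For 5f, l = 3.
There are 2l+1 = 7 values of m_l.
For m_l = 1: cos θ = 1/√12, θ ≈ 73.22°.
L_z,max = lℏ = 3ℏ.

7 values; θ(m_l=1) ≈ 73.22°; L_z,max = 3ℏ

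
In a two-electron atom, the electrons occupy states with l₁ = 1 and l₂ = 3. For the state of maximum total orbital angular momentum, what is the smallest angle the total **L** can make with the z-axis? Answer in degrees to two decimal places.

By the triangle rule, |l₁ − l₂| ≤ L ≤ l₁ + l₂.
So L can be 2, 3, 4.
The maximum is L = 4, with |L_tot| = ℏ√(4·5) = 2√5 ℏ.
The minimum angle with z is arccos(4/√20) ≈ 26.57°.

θ_min ≈ 26.57°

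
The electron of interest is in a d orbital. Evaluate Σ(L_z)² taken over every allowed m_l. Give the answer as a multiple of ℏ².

The letter d corresponds to l = 2.
The allowed m_l values are -2, -1, 0, 1, 2.
Σ m_l² = 2·(1 + 4) = 10.

Σ(L_z)² = 10 ℏ²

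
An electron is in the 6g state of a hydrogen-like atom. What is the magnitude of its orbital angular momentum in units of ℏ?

|L| = 2√5 ℏ ≈ 4.472ℏ

6g means n = 6, l = 4.
|L| = ℏ√(l(l+1)) = ℏ√(4·5) = 2√5 ℏ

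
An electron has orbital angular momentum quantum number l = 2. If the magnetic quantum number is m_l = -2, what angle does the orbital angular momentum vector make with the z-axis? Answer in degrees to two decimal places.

θ ≈ 144.74°

|L| = ℏ√(l(l+1)) = √6 ℏ.
L_z = m_l ℏ = −2ℏ.
cos θ = L_z/|L| = -2/√6, so θ ≈ 144.74°.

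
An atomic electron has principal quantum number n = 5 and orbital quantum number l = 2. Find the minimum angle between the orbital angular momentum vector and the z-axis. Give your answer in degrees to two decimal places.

θ_min ≈ 35.26°

|L|² = l(l+1)ℏ² = 6ℏ², so |L| = √6 ℏ.
The smallest angle corresponds to the largest L_z, i.e. m_l = l = 2, giving L_z = 2ℏ.
cos θ_min = 2/√6, so θ_min ≈ 35.26°.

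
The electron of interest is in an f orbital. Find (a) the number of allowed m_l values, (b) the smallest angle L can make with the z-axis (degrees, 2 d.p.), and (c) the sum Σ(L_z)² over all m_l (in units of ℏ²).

For an f orbital, l = 3.
There are 2l+1 = 7 values of m_l.
cos θ_min = 3/√12, so θ_min ≈ 30.00°.
Σ m_l² = 28, so Σ(L_z)² = 28 ℏ².

7 values; θ_min ≈ 30.00°; Σ(L_z)² = 28 ℏ²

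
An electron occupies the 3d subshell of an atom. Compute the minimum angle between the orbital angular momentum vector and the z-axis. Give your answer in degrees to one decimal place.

θ_min ≈ 35.3°

3d means n = 3, l = 2.
|L| = √(l(l+1)) ℏ = √6 ℏ.
The smallest angle corresponds to the largest L_z, i.e. m_l = l = 2, giving L_z = 2ℏ.
cos θ_min = 2/√6, so θ_min ≈ 35.3°.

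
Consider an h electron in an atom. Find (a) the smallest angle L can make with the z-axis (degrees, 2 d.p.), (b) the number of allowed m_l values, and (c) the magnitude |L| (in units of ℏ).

θ_min ≈ 24.09°; 11 values; |L| = √30 ℏ ≈ 5.477ℏ

The letter h corresponds to l = 5.
cos θ_min = 5/√30, so θ_min ≈ 24.09°.
There are 2l+1 = 11 values of m_l.
|L| = ℏ√(5·6) = √30 ℏ ≈ 5.477ℏ.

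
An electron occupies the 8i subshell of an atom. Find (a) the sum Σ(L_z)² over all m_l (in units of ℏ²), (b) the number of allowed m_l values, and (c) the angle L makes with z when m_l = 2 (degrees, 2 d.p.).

Σ(L_z)² = 182 ℏ²; 13 values; θ(m_l=2) ≈ 72.02°

8i means n = 8, l = 6.
Σ m_l² = 182, so Σ(L_z)² = 182 ℏ².
There are 2l+1 = 13 values of m_l.
For m_l = 2: cos θ = 2/√42, θ ≈ 72.02°.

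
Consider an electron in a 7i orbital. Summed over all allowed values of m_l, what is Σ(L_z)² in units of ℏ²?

7i means n = 7, l = 6.
m_l ∈ {-6, -5, -4, -3, -2, -1, 0, 1, 2, 3, 4, 5, 6}.
Σ m_l² = 2·(1 + 4 + 9 + 16 + 25 + 36) = 182.

Σ(L_z)² = 182 ℏ²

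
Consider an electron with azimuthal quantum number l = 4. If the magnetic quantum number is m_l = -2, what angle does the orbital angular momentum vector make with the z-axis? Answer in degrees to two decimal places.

|L| = √(l(l+1)) ℏ = 2√5 ℏ.
L_z = m_l ℏ = −2ℏ.
cos θ = L_z/|L| = -2/√20, so θ ≈ 116.57°.

θ ≈ 116.57°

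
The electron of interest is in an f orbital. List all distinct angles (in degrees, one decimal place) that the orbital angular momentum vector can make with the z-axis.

θ ∈ {30.0°, 54.7°, 73.2°, 90.0°, 106.8°, 125.3°, 150.0°}

An f state has l = 3.
|L| = √(l(l+1)) ℏ = 2√3 ℏ.
cos θ = m_l/√12 for each m_l ∈ {-3, -2, -1, 0, 1, 2, 3}.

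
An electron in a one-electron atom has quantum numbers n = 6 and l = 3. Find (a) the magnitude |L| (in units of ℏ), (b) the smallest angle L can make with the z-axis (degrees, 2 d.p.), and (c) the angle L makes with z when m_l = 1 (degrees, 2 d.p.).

|L| = 2√3 ℏ ≈ 3.464ℏ; θ_min ≈ 30.00°; θ(m_l=1) ≈ 73.22°

|L| = ℏ√(3·4) = 2√3 ℏ ≈ 3.464ℏ.
cos θ_min = 3/√12, so θ_min ≈ 30.00°.
For m_l = 1: cos θ = 1/√12, θ ≈ 73.22°.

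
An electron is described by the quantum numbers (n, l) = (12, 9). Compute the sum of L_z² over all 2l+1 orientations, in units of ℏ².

Σ(L_z)² = 570 ℏ²

The allowed m_l values are -9, -8, -7, -6, -5, -4, -3, -2, -1, 0, 1, 2, 3, 4, 5, 6, 7, 8, 9.
Σ m_l² = 2·(1 + 4 + 9 + 16 + 25 + 36 + 49 + 64 + 81) = 570.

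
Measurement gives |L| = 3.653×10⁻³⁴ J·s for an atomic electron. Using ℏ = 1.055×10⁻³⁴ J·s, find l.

l = 3

In units of ℏ, |L| ≈ 3.463.
Set l(l+1) = 11.99; the integer solution is l = 3.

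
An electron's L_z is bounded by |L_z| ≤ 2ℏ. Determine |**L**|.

|L| = √6 ℏ ≈ 2.449ℏ

The maximum L_z equals lℏ, giving l = 2.
Then |L| = ℏ√(2·3) = √6 ℏ.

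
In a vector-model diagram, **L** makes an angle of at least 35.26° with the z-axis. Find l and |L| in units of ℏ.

cos θ_min = l/√(l(l+1)) = √(l/(l+1)), so l/(l+1) = cos²(35.26°) = 0.6667.
Thus l = 0.6667/(1 − 0.6667) ≈ 2.
Then |L| = ℏ√(2·3) = √6 ℏ.

l = 2, |L| = √6 ℏ ≈ 2.449ℏ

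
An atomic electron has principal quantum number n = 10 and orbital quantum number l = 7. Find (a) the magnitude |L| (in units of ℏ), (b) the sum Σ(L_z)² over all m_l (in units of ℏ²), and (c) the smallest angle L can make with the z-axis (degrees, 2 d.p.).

|L| = ℏ√(7·8) = 2√14 ℏ ≈ 7.483ℏ.
Σ m_l² = 280, so Σ(L_z)² = 280 ℏ².
cos θ_min = 7/√56, so θ_min ≈ 20.70°.

|L| = 2√14 ℏ ≈ 7.483ℏ; Σ(L_z)² = 280 ℏ²; θ_min ≈ 20.70°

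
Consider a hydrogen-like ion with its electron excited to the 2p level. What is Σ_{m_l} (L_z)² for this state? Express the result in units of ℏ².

The 2p level has l = 1.
m_l ∈ {-1, 0, 1}.
Summing m² from −1 to 1: Σ m_l² = 2.

Σ(L_z)² = 2 ℏ²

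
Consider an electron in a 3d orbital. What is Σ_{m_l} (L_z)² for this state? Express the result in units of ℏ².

Σ(L_z)² = 10 ℏ²

3d means n = 3, l = 2.
m_l runs from −2 to 2, i.e. {-2, -1, 0, 1, 2}.
Σ m_l² = l(l+1)(2l+1)/3 = 2·3·5/3 = 10.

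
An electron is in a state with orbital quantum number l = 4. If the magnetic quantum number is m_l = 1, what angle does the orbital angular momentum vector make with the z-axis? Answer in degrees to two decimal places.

|L|² = l(l+1)ℏ² = 20ℏ², so |L| = 2√5 ℏ.
L_z = m_l ℏ = 1ℏ.
cos θ = L_z/|L| = 1/√20, so θ ≈ 77.08°.

θ ≈ 77.08°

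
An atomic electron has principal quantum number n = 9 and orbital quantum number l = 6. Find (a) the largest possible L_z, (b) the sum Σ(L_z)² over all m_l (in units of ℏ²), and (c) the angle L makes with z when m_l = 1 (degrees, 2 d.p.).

L_z,max = 6ℏ; Σ(L_z)² = 182 ℏ²; θ(m_l=1) ≈ 81.12°

L_z,max = lℏ = 6ℏ.
Σ m_l² = 182, so Σ(L_z)² = 182 ℏ².
For m_l = 1: cos θ = 1/√42, θ ≈ 81.12°.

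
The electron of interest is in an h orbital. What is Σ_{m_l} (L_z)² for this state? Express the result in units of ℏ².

An h state has l = 5.
m_l runs from −5 to 5, i.e. {-5, -4, -3, -2, -1, 0, 1, 2, 3, 4, 5}.
Summing m² from −5 to 5: Σ m_l² = 110.

Σ(L_z)² = 110 ℏ²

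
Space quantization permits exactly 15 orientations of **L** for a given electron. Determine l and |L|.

Since there are 2l+1 = 15 values of m_l, l = 7.
Then |L| = √(l(l+1)) ℏ = 2√14 ℏ.

l = 7, |L| = 2√14 ℏ ≈ 7.483ℏ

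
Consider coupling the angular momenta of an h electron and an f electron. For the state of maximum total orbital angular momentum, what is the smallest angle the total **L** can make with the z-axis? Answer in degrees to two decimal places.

Angular momentum addition gives L = |l₁ − l₂|, …, l₁ + l₂.
Allowed values: L = 2, 3, 4, 5, 6, 7, 8.
The maximum is L = 8, with |L_tot| = ℏ√(8·9) = 6√2 ℏ.
The minimum angle with z is arccos(8/√72) ≈ 19.47°.

θ_min ≈ 19.47°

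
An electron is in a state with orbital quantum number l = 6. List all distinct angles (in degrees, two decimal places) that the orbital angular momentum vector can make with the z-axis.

|L| = ℏ√(l(l+1)) = √42 ℏ.
cos θ = m_l/√42 for each m_l ∈ {-6, -5, -4, -3, -2, -1, 0, 1, 2, 3, 4, 5, 6}.

θ ∈ {22.21°, 39.51°, 51.89°, 62.42°, 72.02°, 81.12°, 90.00°, 98.88°, 107.98°, 117.58°, 128.11°, 140.49°, 157.79°}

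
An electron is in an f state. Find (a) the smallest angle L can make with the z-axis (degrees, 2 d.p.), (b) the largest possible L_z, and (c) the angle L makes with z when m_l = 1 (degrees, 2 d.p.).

θ_min ≈ 30.00°; L_z,max = 3ℏ; θ(m_l=1) ≈ 73.22°

F corresponds to l = 3.
cos θ_min = 3/√12, so θ_min ≈ 30.00°.
L_z,max = lℏ = 3ℏ.
For m_l = 1: cos θ = 1/√12, θ ≈ 73.22°.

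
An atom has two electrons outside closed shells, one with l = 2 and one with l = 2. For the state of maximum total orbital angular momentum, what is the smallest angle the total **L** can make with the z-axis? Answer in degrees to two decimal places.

θ_min ≈ 26.57°

L runs from |2 − 2| = 0 to 2 + 2 = 4.
Allowed values: L = 0, 1, 2, 3, 4.
The maximum is L = 4, with |L_tot| = ℏ√(4·5) = 2√5 ℏ.
The minimum angle with z is arccos(4/√20) ≈ 26.57°.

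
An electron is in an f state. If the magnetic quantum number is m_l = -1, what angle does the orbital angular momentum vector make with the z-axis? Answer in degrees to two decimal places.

θ ≈ 106.78°

For an f orbital, l = 3.
|L| = ℏ√(l(l+1)) = 2√3 ℏ.
L_z = m_l ℏ = −1ℏ.
cos θ = L_z/|L| = -1/√12, so θ ≈ 106.78°.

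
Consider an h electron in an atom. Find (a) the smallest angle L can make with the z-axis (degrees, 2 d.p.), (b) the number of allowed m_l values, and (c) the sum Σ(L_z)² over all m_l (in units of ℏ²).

An h state has l = 5.
cos θ_min = 5/√30, so θ_min ≈ 24.09°.
There are 2l+1 = 11 values of m_l.
Σ m_l² = 110, so Σ(L_z)² = 110 ℏ².

θ_min ≈ 24.09°; 11 values; Σ(L_z)² = 110 ℏ²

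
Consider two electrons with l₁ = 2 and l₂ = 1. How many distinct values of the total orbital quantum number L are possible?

3

Angular momentum addition gives L = |l₁ − l₂|, …, l₁ + l₂.
So L can be 1, 2, 3.
That is 3 values.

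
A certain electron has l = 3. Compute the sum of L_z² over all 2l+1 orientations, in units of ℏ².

Σ(L_z)² = 28 ℏ²

m_l runs from −3 to 3, i.e. {-3, -2, -1, 0, 1, 2, 3}.
Σ m_l² = l(l+1)(2l+1)/3 = 3·4·7/3 = 28.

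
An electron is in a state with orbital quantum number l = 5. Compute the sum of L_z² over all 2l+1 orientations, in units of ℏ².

m_l ∈ {-5, -4, -3, -2, -1, 0, 1, 2, 3, 4, 5}.
Summing m² from −5 to 5: Σ m_l² = 110.

Σ(L_z)² = 110 ℏ²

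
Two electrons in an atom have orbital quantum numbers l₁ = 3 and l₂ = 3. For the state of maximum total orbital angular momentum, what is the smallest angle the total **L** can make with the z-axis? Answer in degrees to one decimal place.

By the triangle rule, |l₁ − l₂| ≤ L ≤ l₁ + l₂.
Allowed values: L = 0, 1, 2, 3, 4, 5, 6.
The maximum is L = 6, with |L_tot| = ℏ√(6·7) = √42 ℏ.
The minimum angle with z is arccos(6/√42) ≈ 22.2°.

θ_min ≈ 22.2°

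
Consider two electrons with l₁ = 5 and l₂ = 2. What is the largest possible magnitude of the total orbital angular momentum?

|L_tot|_max = 2√14 ℏ ≈ 7.483ℏ

L runs from |5 − 2| = 3 to 5 + 2 = 7.
Allowed values: L = 3, 4, 5, 6, 7.
The largest magnitude corresponds to L = 7: |L_tot| = ℏ√(7·8) = 2√14 ℏ.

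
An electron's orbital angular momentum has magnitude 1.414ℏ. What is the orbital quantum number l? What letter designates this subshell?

Since |L|² = l(l+1)ℏ², l(l+1) = 2.
Solving: l = 1.

l = 1 (p orbital)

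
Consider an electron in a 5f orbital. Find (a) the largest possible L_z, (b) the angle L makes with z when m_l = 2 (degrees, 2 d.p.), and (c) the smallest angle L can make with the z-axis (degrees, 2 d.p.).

The 5f subshell has l = 3.
L_z,max = lℏ = 3ℏ.
For m_l = 2: cos θ = 2/√12, θ ≈ 54.74°.
cos θ_min = 3/√12, so θ_min ≈ 30.00°.

L_z,max = 3ℏ; θ(m_l=2) ≈ 54.74°; θ_min ≈ 30.00°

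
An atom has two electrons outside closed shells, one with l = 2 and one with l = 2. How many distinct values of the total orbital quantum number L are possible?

5

Angular momentum addition gives L = |l₁ − l₂|, …, l₁ + l₂.
So L can be 0, 1, 2, 3, 4.
That is 5 values.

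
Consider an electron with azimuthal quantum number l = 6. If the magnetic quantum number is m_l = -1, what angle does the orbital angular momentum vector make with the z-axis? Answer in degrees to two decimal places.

θ ≈ 98.88°

|L| = ℏ√(l(l+1)) = √42 ℏ.
L_z = m_l ℏ = −1ℏ.
cos θ = L_z/|L| = -1/√42, so θ ≈ 98.88°.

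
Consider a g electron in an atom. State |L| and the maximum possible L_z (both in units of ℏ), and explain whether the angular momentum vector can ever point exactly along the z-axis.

The letter g corresponds to l = 4.
|L| = 2√5 ℏ ≈ 4.4721ℏ, while L_z,max = lℏ = 4ℏ.
Since |L| > L_z,max, the vector can never point exactly along z; the closest it comes is θ_min = arccos(4/√20) ≈ 26.6°.

No: L_z,max = 4ℏ < |L| = 2√5 ℏ ≈ 4.472ℏ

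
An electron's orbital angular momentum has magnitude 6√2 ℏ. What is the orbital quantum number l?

Since |L|² = l(l+1)ℏ², l(l+1) = 72.
Solving: l = 8.

l = 8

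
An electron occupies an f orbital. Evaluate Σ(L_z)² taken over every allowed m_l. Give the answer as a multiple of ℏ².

Σ(L_z)² = 28 ℏ²

For an f orbital, l = 3.
m_l runs from −3 to 3, i.e. {-3, -2, -1, 0, 1, 2, 3}.
Summing m² from −3 to 3: Σ m_l² = 28.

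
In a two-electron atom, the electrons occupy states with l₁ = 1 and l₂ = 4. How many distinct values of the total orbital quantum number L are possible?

Angular momentum addition gives L = |l₁ − l₂|, …, l₁ + l₂.
So L can be 3, 4, 5.
That is 3 values.

3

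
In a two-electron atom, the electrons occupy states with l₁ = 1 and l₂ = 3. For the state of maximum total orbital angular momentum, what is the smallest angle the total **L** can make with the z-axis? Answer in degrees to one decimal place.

θ_min ≈ 26.6°

L runs from |1 − 3| = 2 to 1 + 3 = 4.
So L can be 2, 3, 4.
The maximum is L = 4, with |L_tot| = ℏ√(4·5) = 2√5 ℏ.
The minimum angle with z is arccos(4/√20) ≈ 26.6°.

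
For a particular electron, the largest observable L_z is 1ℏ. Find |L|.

|L| = √2 ℏ ≈ 1.414ℏ

L_z,max = lℏ, so l = 1.
Then |L| = ℏ√(1·2) = √2 ℏ.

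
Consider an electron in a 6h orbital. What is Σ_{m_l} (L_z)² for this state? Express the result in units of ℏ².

For 6h, l = 5.
m_l ∈ {-5, -4, -3, -2, -1, 0, 1, 2, 3, 4, 5}.
Σ m_l² = l(l+1)(2l+1)/3 = 5·6·11/3 = 110.

Σ(L_z)² = 110 ℏ²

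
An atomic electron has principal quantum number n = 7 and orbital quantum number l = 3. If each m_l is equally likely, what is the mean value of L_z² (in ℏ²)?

m_l runs from −3 to 3, i.e. {-3, -2, -1, 0, 1, 2, 3}.
⟨L_z²⟩ = ℏ²·l(l+1)/3 = 4ℏ².

⟨L_z²⟩ = 4 ℏ²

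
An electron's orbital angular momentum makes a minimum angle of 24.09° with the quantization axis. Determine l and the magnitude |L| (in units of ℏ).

cos θ_min = l/√(l(l+1)) = √(l/(l+1)), so l/(l+1) = cos²(24.09°) = 0.8334.
Thus l = 0.8334/(1 − 0.8334) ≈ 5.
Then |L| = ℏ√(5·6) = √30 ℏ.

l = 5, |L| = √30 ℏ ≈ 5.477ℏ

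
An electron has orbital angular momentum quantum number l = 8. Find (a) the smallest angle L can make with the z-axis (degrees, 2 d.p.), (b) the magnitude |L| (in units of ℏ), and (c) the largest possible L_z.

θ_min ≈ 19.47°; |L| = 6√2 ℏ ≈ 8.485ℏ; L_z,max = 8ℏ

cos θ_min = 8/√72, so θ_min ≈ 19.47°.
|L| = ℏ√(8·9) = 6√2 ℏ ≈ 8.485ℏ.
L_z,max = lℏ = 8ℏ.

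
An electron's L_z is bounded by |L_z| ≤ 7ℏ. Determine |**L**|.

The maximum L_z equals lℏ, giving l = 7.
|L| = √(l(l+1)) ℏ = 2√14 ℏ.

|L| = 2√14 ℏ ≈ 7.483ℏ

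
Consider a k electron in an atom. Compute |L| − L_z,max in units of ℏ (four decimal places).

The letter k corresponds to l = 7.
|L| = 2√14 ℏ ≈ 7.4833ℏ, while L_z,max = lℏ = 7ℏ.
The difference is (2√14 − 7)ℏ ≈ 0.4833ℏ.

|L| − L_z,max ≈ 0.4833ℏ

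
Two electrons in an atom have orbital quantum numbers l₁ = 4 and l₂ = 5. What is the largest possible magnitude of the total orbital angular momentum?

By the triangle rule, |l₁ − l₂| ≤ L ≤ l₁ + l₂.
L ∈ {1, 2, 3, 4, 5, 6, 7, 8, 9}.
The largest magnitude corresponds to L = 9: |L_tot| = ℏ√(9·10) = 3√10 ℏ.

|L_tot|_max = 3√10 ℏ ≈ 9.487ℏ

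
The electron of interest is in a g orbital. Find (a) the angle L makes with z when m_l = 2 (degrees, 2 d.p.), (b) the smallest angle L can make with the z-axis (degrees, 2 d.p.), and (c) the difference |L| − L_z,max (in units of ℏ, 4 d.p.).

For a g orbital, l = 4.
For m_l = 2: cos θ = 2/√20, θ ≈ 63.43°.
cos θ_min = 4/√20, so θ_min ≈ 26.57°.
|L| − L_z,max = (2√5 − 4)ℏ ≈ 0.4721ℏ.

θ(m_l=2) ≈ 63.43°; θ_min ≈ 26.57°; |L|−L_z,max ≈ 0.4721ℏ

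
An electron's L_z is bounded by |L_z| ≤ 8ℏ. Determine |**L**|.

|L| = 6√2 ℏ ≈ 8.485ℏ

L_z,max = lℏ, so l = 8.
|L| = √(l(l+1)) ℏ = 6√2 ℏ.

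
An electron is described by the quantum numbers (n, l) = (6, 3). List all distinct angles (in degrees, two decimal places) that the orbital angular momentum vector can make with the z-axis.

θ ∈ {30.00°, 54.74°, 73.22°, 90.00°, 106.78°, 125.26°, 150.00°}

|L| = ℏ√(l(l+1)) = 2√3 ℏ.
cos θ = m_l/√12 for each m_l ∈ {-3, -2, -1, 0, 1, 2, 3}.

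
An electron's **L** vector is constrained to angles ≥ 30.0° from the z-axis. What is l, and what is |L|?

cos θ_min = l/√(l(l+1)) = √(l/(l+1)), so l/(l+1) = cos²(30.0°) = 0.7500.
l = cos²θ/sin²θ ≈ 3.
Then |L| = ℏ√(3·4) = 2√3 ℏ.

l = 3, |L| = 2√3 ℏ ≈ 3.464ℏ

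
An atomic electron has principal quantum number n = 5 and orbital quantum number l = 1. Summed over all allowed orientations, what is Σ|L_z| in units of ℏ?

Σ|L_z| = 2 ℏ

m_l ∈ {-1, 0, 1}.
Σ|m_l| = 2(1+2+…+1) = 2.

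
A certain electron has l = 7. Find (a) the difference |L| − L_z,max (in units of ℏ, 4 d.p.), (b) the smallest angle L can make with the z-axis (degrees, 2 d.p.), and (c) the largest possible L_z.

|L|−L_z,max ≈ 0.4833ℏ; θ_min ≈ 20.70°; L_z,max = 7ℏ

|L| − L_z,max = (2√14 − 7)ℏ ≈ 0.4833ℏ.
cos θ_min = 7/√56, so θ_min ≈ 20.70°.
L_z,max = lℏ = 7ℏ.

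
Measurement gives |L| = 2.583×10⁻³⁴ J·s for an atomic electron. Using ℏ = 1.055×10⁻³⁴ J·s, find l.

l = 2

Dividing by ℏ: |L|/ℏ ≈ 2.448.
l(l+1) ≈ 2.448² ≈ 5.99, so l = 2.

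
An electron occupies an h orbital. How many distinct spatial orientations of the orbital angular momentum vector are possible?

An h state has l = 5.
The number of m_l values is 2l + 1 = 2·5 + 1 = 11.

11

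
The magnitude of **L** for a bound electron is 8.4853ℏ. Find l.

(|L|/ℏ)² = l(l+1) = 72.
l² + l − 72 = 0 ⇒ l = 8.

l = 8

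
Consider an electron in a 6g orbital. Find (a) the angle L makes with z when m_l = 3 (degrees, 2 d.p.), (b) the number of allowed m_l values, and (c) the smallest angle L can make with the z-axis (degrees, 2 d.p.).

θ(m_l=3) ≈ 47.87°; 9 values; θ_min ≈ 26.57°

6g means n = 6, l = 4.
For m_l = 3: cos θ = 3/√20, θ ≈ 47.87°.
There are 2l+1 = 9 values of m_l.
cos θ_min = 4/√20, so θ_min ≈ 26.57°.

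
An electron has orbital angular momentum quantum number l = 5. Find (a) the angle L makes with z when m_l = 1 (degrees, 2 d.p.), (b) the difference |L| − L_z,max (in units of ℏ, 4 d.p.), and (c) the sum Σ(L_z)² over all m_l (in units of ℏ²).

For m_l = 1: cos θ = 1/√30, θ ≈ 79.48°.
|L| − L_z,max = (√30 − 5)ℏ ≈ 0.4772ℏ.
Σ m_l² = 110, so Σ(L_z)² = 110 ℏ².

θ(m_l=1) ≈ 79.48°; |L|−L_z,max ≈ 0.4772ℏ; Σ(L_z)² = 110 ℏ²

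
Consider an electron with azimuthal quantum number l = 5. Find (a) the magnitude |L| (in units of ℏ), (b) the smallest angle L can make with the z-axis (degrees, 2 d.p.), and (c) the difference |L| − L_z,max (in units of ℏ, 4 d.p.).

|L| = ℏ√(5·6) = √30 ℏ ≈ 5.477ℏ.
cos θ_min = 5/√30, so θ_min ≈ 24.09°.
|L| − L_z,max = (√30 − 5)ℏ ≈ 0.4772ℏ.

|L| = √30 ℏ ≈ 5.477ℏ; θ_min ≈ 24.09°; |L|−L_z,max ≈ 0.4772ℏ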